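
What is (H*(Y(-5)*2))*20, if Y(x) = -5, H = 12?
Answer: -2400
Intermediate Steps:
(H*(Y(-5)*2))*20 = (12*(-5*2))*20 = (12*(-10))*20 = -120*20 = -2400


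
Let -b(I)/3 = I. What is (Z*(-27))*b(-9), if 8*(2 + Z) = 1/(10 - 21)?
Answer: 129033/88 ≈ 1466.3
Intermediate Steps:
b(I) = -3*I
Z = -177/88 (Z = -2 + 1/(8*(10 - 21)) = -2 + (⅛)/(-11) = -2 + (⅛)*(-1/11) = -2 - 1/88 = -177/88 ≈ -2.0114)
(Z*(-27))*b(-9) = (-177/88*(-27))*(-3*(-9)) = (4779/88)*27 = 129033/88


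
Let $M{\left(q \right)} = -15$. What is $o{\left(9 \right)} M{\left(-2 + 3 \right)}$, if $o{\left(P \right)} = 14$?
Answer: $-210$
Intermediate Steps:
$o{\left(9 \right)} M{\left(-2 + 3 \right)} = 14 \left(-15\right) = -210$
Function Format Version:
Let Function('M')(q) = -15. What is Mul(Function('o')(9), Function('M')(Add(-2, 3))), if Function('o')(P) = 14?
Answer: -210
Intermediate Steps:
Mul(Function('o')(9), Function('M')(Add(-2, 3))) = Mul(14, -15) = -210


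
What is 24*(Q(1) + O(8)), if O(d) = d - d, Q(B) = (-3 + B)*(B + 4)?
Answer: -240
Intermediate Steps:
Q(B) = (-3 + B)*(4 + B)
O(d) = 0
24*(Q(1) + O(8)) = 24*((-12 + 1 + 1²) + 0) = 24*((-12 + 1 + 1) + 0) = 24*(-10 + 0) = 24*(-10) = -240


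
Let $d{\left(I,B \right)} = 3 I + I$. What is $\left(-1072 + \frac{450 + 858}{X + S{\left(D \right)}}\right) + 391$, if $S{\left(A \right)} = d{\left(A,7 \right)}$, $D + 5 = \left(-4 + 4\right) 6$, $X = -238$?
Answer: $- \frac{29501}{43} \approx -686.07$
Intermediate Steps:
$d{\left(I,B \right)} = 4 I$
$D = -5$ ($D = -5 + \left(-4 + 4\right) 6 = -5 + 0 \cdot 6 = -5 + 0 = -5$)
$S{\left(A \right)} = 4 A$
$\left(-1072 + \frac{450 + 858}{X + S{\left(D \right)}}\right) + 391 = \left(-1072 + \frac{450 + 858}{-238 + 4 \left(-5\right)}\right) + 391 = \left(-1072 + \frac{1308}{-238 - 20}\right) + 391 = \left(-1072 + \frac{1308}{-258}\right) + 391 = \left(-1072 + 1308 \left(- \frac{1}{258}\right)\right) + 391 = \left(-1072 - \frac{218}{43}\right) + 391 = - \frac{46314}{43} + 391 = - \frac{29501}{43}$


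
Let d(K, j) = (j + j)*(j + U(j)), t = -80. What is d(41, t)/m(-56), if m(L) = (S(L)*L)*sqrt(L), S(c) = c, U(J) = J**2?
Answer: 3950*I*sqrt(14)/343 ≈ 43.089*I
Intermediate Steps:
d(K, j) = 2*j*(j + j**2) (d(K, j) = (j + j)*(j + j**2) = (2*j)*(j + j**2) = 2*j*(j + j**2))
m(L) = L**(5/2) (m(L) = (L*L)*sqrt(L) = L**2*sqrt(L) = L**(5/2))
d(41, t)/m(-56) = (2*(-80)**2*(1 - 80))/((-56)**(5/2)) = (2*6400*(-79))/((6272*I*sqrt(14))) = -(-3950)*I*sqrt(14)/343 = 3950*I*sqrt(14)/343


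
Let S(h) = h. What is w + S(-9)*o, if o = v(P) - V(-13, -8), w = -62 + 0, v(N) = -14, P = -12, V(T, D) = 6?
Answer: 118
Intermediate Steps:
w = -62
o = -20 (o = -14 - 1*6 = -14 - 6 = -20)
w + S(-9)*o = -62 - 9*(-20) = -62 + 180 = 118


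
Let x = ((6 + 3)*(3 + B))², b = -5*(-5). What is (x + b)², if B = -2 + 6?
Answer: 15952036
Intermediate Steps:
B = 4
b = 25
x = 3969 (x = ((6 + 3)*(3 + 4))² = (9*7)² = 63² = 3969)
(x + b)² = (3969 + 25)² = 3994² = 15952036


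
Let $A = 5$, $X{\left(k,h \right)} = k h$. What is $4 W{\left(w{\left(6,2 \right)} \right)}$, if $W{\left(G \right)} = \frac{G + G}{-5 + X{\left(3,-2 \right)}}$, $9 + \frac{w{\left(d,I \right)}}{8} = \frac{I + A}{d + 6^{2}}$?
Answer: $\frac{1696}{33} \approx 51.394$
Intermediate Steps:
$X{\left(k,h \right)} = h k$
$w{\left(d,I \right)} = -72 + \frac{8 \left(5 + I\right)}{36 + d}$ ($w{\left(d,I \right)} = -72 + 8 \frac{I + 5}{d + 6^{2}} = -72 + 8 \frac{5 + I}{d + 36} = -72 + 8 \frac{5 + I}{36 + d} = -72 + \frac{8 \left(5 + I\right)}{36 + d}$)
$W{\left(G \right)} = - \frac{2 G}{11}$ ($W{\left(G \right)} = \frac{G + G}{-5 - 6} = \frac{2 G}{-5 - 6} = \frac{2 G}{-11} = 2 G \left(- \frac{1}{11}\right) = - \frac{2 G}{11}$)
$4 W{\left(w{\left(6,2 \right)} \right)} = 4 \left(- \frac{2 \frac{8 \left(-319 + 2 - 54\right)}{36 + 6}}{11}\right) = 4 \left(- \frac{2 \frac{8 \left(-319 + 2 - 54\right)}{42}}{11}\right) = 4 \left(- \frac{2 \cdot 8 \cdot \frac{1}{42} \left(-371\right)}{11}\right) = 4 \left(\left(- \frac{2}{11}\right) \left(- \frac{212}{3}\right)\right) = 4 \cdot \frac{424}{33} = \frac{1696}{33}$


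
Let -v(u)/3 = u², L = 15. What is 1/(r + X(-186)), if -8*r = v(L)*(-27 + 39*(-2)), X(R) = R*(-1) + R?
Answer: -8/70875 ≈ -0.00011287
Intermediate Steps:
v(u) = -3*u²
X(R) = 0 (X(R) = -R + R = 0)
r = -70875/8 (r = -(-3*15²)*(-27 + 39*(-2))/8 = -(-3*225)*(-27 - 78)/8 = -(-675)*(-105)/8 = -⅛*70875 = -70875/8 ≈ -8859.4)
1/(r + X(-186)) = 1/(-70875/8 + 0) = 1/(-70875/8) = -8/70875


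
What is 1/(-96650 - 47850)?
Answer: -1/144500 ≈ -6.9204e-6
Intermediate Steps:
1/(-96650 - 47850) = 1/(-144500) = -1/144500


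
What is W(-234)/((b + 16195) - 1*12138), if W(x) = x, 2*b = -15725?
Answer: 156/2537 ≈ 0.061490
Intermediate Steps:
b = -15725/2 (b = (½)*(-15725) = -15725/2 ≈ -7862.5)
W(-234)/((b + 16195) - 1*12138) = -234/((-15725/2 + 16195) - 1*12138) = -234/(16665/2 - 12138) = -234/(-7611/2) = -234*(-2/7611) = 156/2537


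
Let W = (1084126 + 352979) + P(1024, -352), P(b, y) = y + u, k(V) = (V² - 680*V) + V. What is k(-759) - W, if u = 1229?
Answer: -346540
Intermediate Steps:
k(V) = V² - 679*V
P(b, y) = 1229 + y (P(b, y) = y + 1229 = 1229 + y)
W = 1437982 (W = (1084126 + 352979) + (1229 - 352) = 1437105 + 877 = 1437982)
k(-759) - W = -759*(-679 - 759) - 1*1437982 = -759*(-1438) - 1437982 = 1091442 - 1437982 = -346540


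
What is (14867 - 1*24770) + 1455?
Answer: -8448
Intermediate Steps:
(14867 - 1*24770) + 1455 = (14867 - 24770) + 1455 = -9903 + 1455 = -8448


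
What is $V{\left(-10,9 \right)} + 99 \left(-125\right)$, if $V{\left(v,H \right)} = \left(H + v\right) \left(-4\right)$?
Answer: $-12371$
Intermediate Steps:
$V{\left(v,H \right)} = - 4 H - 4 v$
$V{\left(-10,9 \right)} + 99 \left(-125\right) = \left(\left(-4\right) 9 - -40\right) + 99 \left(-125\right) = \left(-36 + 40\right) - 12375 = 4 - 12375 = -12371$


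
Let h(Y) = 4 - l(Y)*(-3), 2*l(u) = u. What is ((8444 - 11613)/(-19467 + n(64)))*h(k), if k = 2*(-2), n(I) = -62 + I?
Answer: -6338/19465 ≈ -0.32561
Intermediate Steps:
l(u) = u/2
k = -4
h(Y) = 4 + 3*Y/2 (h(Y) = 4 - Y/2*(-3) = 4 - (-3)*Y/2 = 4 + 3*Y/2)
((8444 - 11613)/(-19467 + n(64)))*h(k) = ((8444 - 11613)/(-19467 + (-62 + 64)))*(4 + (3/2)*(-4)) = (-3169/(-19467 + 2))*(4 - 6) = -3169/(-19465)*(-2) = -3169*(-1/19465)*(-2) = (3169/19465)*(-2) = -6338/19465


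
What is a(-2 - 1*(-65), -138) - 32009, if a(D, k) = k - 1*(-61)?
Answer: -32086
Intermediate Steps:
a(D, k) = 61 + k (a(D, k) = k + 61 = 61 + k)
a(-2 - 1*(-65), -138) - 32009 = (61 - 138) - 32009 = -77 - 32009 = -32086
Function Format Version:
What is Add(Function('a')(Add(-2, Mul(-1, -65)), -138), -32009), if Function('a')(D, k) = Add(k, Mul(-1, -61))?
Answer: -32086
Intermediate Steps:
Function('a')(D, k) = Add(61, k) (Function('a')(D, k) = Add(k, 61) = Add(61, k))
Add(Function('a')(Add(-2, Mul(-1, -65)), -138), -32009) = Add(Add(61, -138), -32009) = Add(-77, -32009) = -32086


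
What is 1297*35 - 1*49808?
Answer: -4413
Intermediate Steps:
1297*35 - 1*49808 = 45395 - 49808 = -4413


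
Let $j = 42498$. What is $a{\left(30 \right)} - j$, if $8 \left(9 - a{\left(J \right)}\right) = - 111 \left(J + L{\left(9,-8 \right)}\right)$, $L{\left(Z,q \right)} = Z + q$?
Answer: $- \frac{336471}{8} \approx -42059.0$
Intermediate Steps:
$a{\left(J \right)} = \frac{183}{8} + \frac{111 J}{8}$ ($a{\left(J \right)} = 9 - \frac{\left(-111\right) \left(J + \left(9 - 8\right)\right)}{8} = 9 - \frac{\left(-111\right) \left(J + 1\right)}{8} = 9 - \frac{\left(-111\right) \left(1 + J\right)}{8} = 9 - \frac{-111 - 111 J}{8} = 9 + \left(\frac{111}{8} + \frac{111 J}{8}\right) = \frac{183}{8} + \frac{111 J}{8}$)
$a{\left(30 \right)} - j = \left(\frac{183}{8} + \frac{111}{8} \cdot 30\right) - 42498 = \left(\frac{183}{8} + \frac{1665}{4}\right) - 42498 = \frac{3513}{8} - 42498 = - \frac{336471}{8}$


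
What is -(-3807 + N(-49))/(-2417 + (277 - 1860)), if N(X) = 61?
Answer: -1873/2000 ≈ -0.93650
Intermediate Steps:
-(-3807 + N(-49))/(-2417 + (277 - 1860)) = -(-3807 + 61)/(-2417 + (277 - 1860)) = -(-3746)/(-2417 - 1583) = -(-3746)/(-4000) = -(-3746)*(-1)/4000 = -1*1873/2000 = -1873/2000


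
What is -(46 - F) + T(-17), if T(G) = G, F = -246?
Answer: -309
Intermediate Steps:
-(46 - F) + T(-17) = -(46 - 1*(-246)) - 17 = -(46 + 246) - 17 = -1*292 - 17 = -292 - 17 = -309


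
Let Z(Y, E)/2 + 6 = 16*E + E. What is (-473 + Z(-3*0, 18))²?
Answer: 16129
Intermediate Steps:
Z(Y, E) = -12 + 34*E (Z(Y, E) = -12 + 2*(16*E + E) = -12 + 2*(17*E) = -12 + 34*E)
(-473 + Z(-3*0, 18))² = (-473 + (-12 + 34*18))² = (-473 + (-12 + 612))² = (-473 + 600)² = 127² = 16129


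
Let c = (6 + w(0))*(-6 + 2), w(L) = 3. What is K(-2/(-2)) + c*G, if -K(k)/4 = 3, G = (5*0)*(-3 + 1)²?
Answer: -12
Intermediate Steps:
c = -36 (c = (6 + 3)*(-6 + 2) = 9*(-4) = -36)
G = 0 (G = 0*(-2)² = 0*4 = 0)
K(k) = -12 (K(k) = -4*3 = -12)
K(-2/(-2)) + c*G = -12 - 36*0 = -12 + 0 = -12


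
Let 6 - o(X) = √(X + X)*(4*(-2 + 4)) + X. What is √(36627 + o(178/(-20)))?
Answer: √(3664190 - 160*I*√445)/10 ≈ 191.42 - 0.088162*I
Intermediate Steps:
o(X) = 6 - X - 8*√2*√X (o(X) = 6 - (√(X + X)*(4*(-2 + 4)) + X) = 6 - (√(2*X)*(4*2) + X) = 6 - ((√2*√X)*8 + X) = 6 - (8*√2*√X + X) = 6 - (X + 8*√2*√X) = 6 + (-X - 8*√2*√X) = 6 - X - 8*√2*√X)
√(36627 + o(178/(-20))) = √(36627 + (6 - 178/(-20) - 8*√2*√(178/(-20)))) = √(36627 + (6 - 178*(-1)/20 - 8*√2*√(178*(-1/20)))) = √(36627 + (6 - 1*(-89/10) - 8*√2*√(-89/10))) = √(36627 + (6 + 89/10 - 8*√2*I*√890/10)) = √(36627 + (6 + 89/10 - 8*I*√445/5)) = √(36627 + (149/10 - 8*I*√445/5)) = √(366419/10 - 8*I*√445/5)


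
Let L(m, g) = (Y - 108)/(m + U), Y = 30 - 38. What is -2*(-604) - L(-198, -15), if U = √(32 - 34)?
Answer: 23668940/19603 - 58*I*√2/19603 ≈ 1207.4 - 0.0041843*I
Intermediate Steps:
U = I*√2 (U = √(-2) = I*√2 ≈ 1.4142*I)
Y = -8
L(m, g) = -116/(m + I*√2) (L(m, g) = (-8 - 108)/(m + I*√2) = -116/(m + I*√2))
-2*(-604) - L(-198, -15) = -2*(-604) - (-116)/(-198 + I*√2) = 1208 + 116/(-198 + I*√2)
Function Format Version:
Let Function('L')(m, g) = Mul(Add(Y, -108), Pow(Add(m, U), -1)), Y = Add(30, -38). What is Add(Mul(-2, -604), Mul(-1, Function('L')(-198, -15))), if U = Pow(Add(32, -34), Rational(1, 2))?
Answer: Add(Rational(23668940, 19603), Mul(Rational(-58, 19603), I, Pow(2, Rational(1, 2)))) ≈ Add(1207.4, Mul(-0.0041843, I))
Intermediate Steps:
U = Mul(I, Pow(2, Rational(1, 2))) (U = Pow(-2, Rational(1, 2)) = Mul(I, Pow(2, Rational(1, 2))) ≈ Mul(1.4142, I))
Y = -8
Function('L')(m, g) = Mul(-116, Pow(Add(m, Mul(I, Pow(2, Rational(1, 2)))), -1)) (Function('L')(m, g) = Mul(Add(-8, -108), Pow(Add(m, Mul(I, Pow(2, Rational(1, 2)))), -1)) = Mul(-116, Pow(Add(m, Mul(I, Pow(2, Rational(1, 2)))), -1)))
Add(Mul(-2, -604), Mul(-1, Function('L')(-198, -15))) = Add(Mul(-2, -604), Mul(-1, Mul(-116, Pow(Add(-198, Mul(I, Pow(2, Rational(1, 2)))), -1)))) = Add(1208, Mul(116, Pow(Add(-198, Mul(I, Pow(2, Rational(1, 2)))), -1)))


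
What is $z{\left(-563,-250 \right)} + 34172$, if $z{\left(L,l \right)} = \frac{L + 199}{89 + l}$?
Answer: $\frac{786008}{23} \approx 34174.0$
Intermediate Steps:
$z{\left(L,l \right)} = \frac{199 + L}{89 + l}$
$z{\left(-563,-250 \right)} + 34172 = \frac{199 - 563}{89 - 250} + 34172 = \frac{1}{-161} \left(-364\right) + 34172 = \left(- \frac{1}{161}\right) \left(-364\right) + 34172 = \frac{52}{23} + 34172 = \frac{786008}{23}$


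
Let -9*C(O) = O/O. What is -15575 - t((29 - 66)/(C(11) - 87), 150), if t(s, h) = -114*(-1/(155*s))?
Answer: -267997667/17205 ≈ -15577.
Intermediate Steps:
C(O) = -⅑ (C(O) = -O/(9*O) = -⅑*1 = -⅑)
t(s, h) = 114/(155*s) (t(s, h) = -(-114)/(155*s) = 114/(155*s))
-15575 - t((29 - 66)/(C(11) - 87), 150) = -15575 - 114/(155*((29 - 66)/(-⅑ - 87))) = -15575 - 114/(155*((-37/(-784/9)))) = -15575 - 114/(155*((-37*(-9/784)))) = -15575 - 114/(155*333/784) = -15575 - 114*784/(155*333) = -15575 - 1*29792/17205 = -15575 - 29792/17205 = -267997667/17205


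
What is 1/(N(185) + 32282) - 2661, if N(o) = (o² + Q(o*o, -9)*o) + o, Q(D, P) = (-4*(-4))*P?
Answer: -106578371/40052 ≈ -2661.0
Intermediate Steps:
Q(D, P) = 16*P
N(o) = o² - 143*o (N(o) = (o² + (16*(-9))*o) + o = (o² - 144*o) + o = o² - 143*o)
1/(N(185) + 32282) - 2661 = 1/(185*(-143 + 185) + 32282) - 2661 = 1/(185*42 + 32282) - 2661 = 1/(7770 + 32282) - 2661 = 1/40052 - 2661 = -106578371/40052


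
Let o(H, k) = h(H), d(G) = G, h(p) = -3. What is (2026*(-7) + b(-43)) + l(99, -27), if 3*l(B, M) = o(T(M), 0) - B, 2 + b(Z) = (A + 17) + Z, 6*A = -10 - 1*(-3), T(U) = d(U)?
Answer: -85471/6 ≈ -14245.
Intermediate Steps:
T(U) = U
o(H, k) = -3
A = -7/6 (A = (-10 - 1*(-3))/6 = (-10 + 3)/6 = (1/6)*(-7) = -7/6 ≈ -1.1667)
b(Z) = 83/6 + Z (b(Z) = -2 + ((-7/6 + 17) + Z) = -2 + (95/6 + Z) = 83/6 + Z)
l(B, M) = -1 - B/3 (l(B, M) = (-3 - B)/3 = -1 - B/3)
(2026*(-7) + b(-43)) + l(99, -27) = (2026*(-7) + (83/6 - 43)) + (-1 - 1/3*99) = (-14182 - 175/6) + (-1 - 33) = -85267/6 - 34 = -85471/6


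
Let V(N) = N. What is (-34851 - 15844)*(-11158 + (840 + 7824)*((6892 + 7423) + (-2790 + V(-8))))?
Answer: -5057948130350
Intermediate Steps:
(-34851 - 15844)*(-11158 + (840 + 7824)*((6892 + 7423) + (-2790 + V(-8)))) = (-34851 - 15844)*(-11158 + (840 + 7824)*((6892 + 7423) + (-2790 - 8))) = -50695*(-11158 + 8664*(14315 - 2798)) = -50695*(-11158 + 8664*11517) = -50695*(-11158 + 99783288) = -50695*99772130 = -5057948130350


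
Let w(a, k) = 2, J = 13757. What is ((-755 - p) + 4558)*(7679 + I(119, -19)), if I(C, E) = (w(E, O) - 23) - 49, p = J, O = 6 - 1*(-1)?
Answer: -75739986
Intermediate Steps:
O = 7 (O = 6 + 1 = 7)
p = 13757
I(C, E) = -70 (I(C, E) = (2 - 23) - 49 = -21 - 49 = -70)
((-755 - p) + 4558)*(7679 + I(119, -19)) = ((-755 - 1*13757) + 4558)*(7679 - 70) = ((-755 - 13757) + 4558)*7609 = (-14512 + 4558)*7609 = -9954*7609 = -75739986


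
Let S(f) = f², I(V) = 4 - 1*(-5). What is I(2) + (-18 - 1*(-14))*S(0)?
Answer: 9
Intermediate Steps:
I(V) = 9 (I(V) = 4 + 5 = 9)
I(2) + (-18 - 1*(-14))*S(0) = 9 + (-18 - 1*(-14))*0² = 9 + (-18 + 14)*0 = 9 - 4*0 = 9 + 0 = 9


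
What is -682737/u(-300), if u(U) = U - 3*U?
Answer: -227579/200 ≈ -1137.9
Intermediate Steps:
u(U) = -2*U
-682737/u(-300) = -682737/((-2*(-300))) = -682737/600 = -682737*1/600 = -227579/200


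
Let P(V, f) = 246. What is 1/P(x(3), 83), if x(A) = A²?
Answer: 1/246 ≈ 0.0040650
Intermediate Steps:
1/P(x(3), 83) = 1/246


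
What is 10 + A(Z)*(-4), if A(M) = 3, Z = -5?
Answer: -2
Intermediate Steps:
10 + A(Z)*(-4) = 10 + 3*(-4) = 10 - 12 = -2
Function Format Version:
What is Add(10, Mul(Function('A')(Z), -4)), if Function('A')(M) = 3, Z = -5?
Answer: -2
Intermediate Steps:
Add(10, Mul(Function('A')(Z), -4)) = Add(10, Mul(3, -4)) = Add(10, -12) = -2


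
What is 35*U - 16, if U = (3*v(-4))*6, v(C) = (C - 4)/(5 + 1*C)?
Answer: -5056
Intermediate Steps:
v(C) = (-4 + C)/(5 + C)
U = -144 (U = (3*((-4 - 4)/(5 - 4)))*6 = (3*(-8/1))*6 = (3*(1*(-8)))*6 = (3*(-8))*6 = -24*6 = -144)
35*U - 16 = 35*(-144) - 16 = -5040 - 16 = -5056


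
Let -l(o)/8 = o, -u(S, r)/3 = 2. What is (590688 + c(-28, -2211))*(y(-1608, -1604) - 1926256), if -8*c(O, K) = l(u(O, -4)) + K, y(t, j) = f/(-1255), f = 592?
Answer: -1428613429917828/1255 ≈ -1.1383e+12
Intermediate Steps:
y(t, j) = -592/1255 (y(t, j) = 592/(-1255) = 592*(-1/1255) = -592/1255)
u(S, r) = -6 (u(S, r) = -3*2 = -6)
l(o) = -8*o
c(O, K) = -6 - K/8 (c(O, K) = -(-8*(-6) + K)/8 = -(48 + K)/8 = -6 - K/8)
(590688 + c(-28, -2211))*(y(-1608, -1604) - 1926256) = (590688 + (-6 - ⅛*(-2211)))*(-592/1255 - 1926256) = (590688 + (-6 + 2211/8))*(-2417451872/1255) = (590688 + 2163/8)*(-2417451872/1255) = (4727667/8)*(-2417451872/1255) = -1428613429917828/1255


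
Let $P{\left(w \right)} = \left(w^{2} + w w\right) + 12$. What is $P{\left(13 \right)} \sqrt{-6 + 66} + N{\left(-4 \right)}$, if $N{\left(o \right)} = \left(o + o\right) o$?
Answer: $32 + 700 \sqrt{15} \approx 2743.1$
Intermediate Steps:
$P{\left(w \right)} = 12 + 2 w^{2}$ ($P{\left(w \right)} = \left(w^{2} + w^{2}\right) + 12 = 2 w^{2} + 12 = 12 + 2 w^{2}$)
$N{\left(o \right)} = 2 o^{2}$ ($N{\left(o \right)} = 2 o o = 2 o^{2}$)
$P{\left(13 \right)} \sqrt{-6 + 66} + N{\left(-4 \right)} = \left(12 + 2 \cdot 13^{2}\right) \sqrt{-6 + 66} + 2 \left(-4\right)^{2} = \left(12 + 2 \cdot 169\right) \sqrt{60} + 2 \cdot 16 = \left(12 + 338\right) 2 \sqrt{15} + 32 = 350 \cdot 2 \sqrt{15} + 32 = 700 \sqrt{15} + 32 = 32 + 700 \sqrt{15}$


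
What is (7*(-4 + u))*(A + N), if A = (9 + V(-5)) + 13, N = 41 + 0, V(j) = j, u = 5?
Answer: 406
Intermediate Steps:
N = 41
A = 17 (A = (9 - 5) + 13 = 4 + 13 = 17)
(7*(-4 + u))*(A + N) = (7*(-4 + 5))*(17 + 41) = (7*1)*58 = 7*58 = 406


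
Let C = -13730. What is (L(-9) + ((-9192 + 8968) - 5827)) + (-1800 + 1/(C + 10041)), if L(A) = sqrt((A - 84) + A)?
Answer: -28962340/3689 + I*sqrt(102) ≈ -7851.0 + 10.1*I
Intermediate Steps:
L(A) = sqrt(-84 + 2*A) (L(A) = sqrt((-84 + A) + A) = sqrt(-84 + 2*A))
(L(-9) + ((-9192 + 8968) - 5827)) + (-1800 + 1/(C + 10041)) = (sqrt(-84 + 2*(-9)) + ((-9192 + 8968) - 5827)) + (-1800 + 1/(-13730 + 10041)) = (sqrt(-84 - 18) + (-224 - 5827)) + (-1800 + 1/(-3689)) = (sqrt(-102) - 6051) + (-1800 - 1/3689) = (I*sqrt(102) - 6051) - 6640201/3689 = (-6051 + I*sqrt(102)) - 6640201/3689 = -28962340/3689 + I*sqrt(102)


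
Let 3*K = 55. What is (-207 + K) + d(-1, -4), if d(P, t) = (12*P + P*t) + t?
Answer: -602/3 ≈ -200.67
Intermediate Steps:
K = 55/3 (K = (⅓)*55 = 55/3 ≈ 18.333)
d(P, t) = t + 12*P + P*t
(-207 + K) + d(-1, -4) = (-207 + 55/3) + (-4 + 12*(-1) - 1*(-4)) = -566/3 + (-4 - 12 + 4) = -566/3 - 12 = -602/3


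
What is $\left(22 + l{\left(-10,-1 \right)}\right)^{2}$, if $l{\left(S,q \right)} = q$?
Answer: $441$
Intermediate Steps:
$\left(22 + l{\left(-10,-1 \right)}\right)^{2} = \left(22 - 1\right)^{2} = 21^{2} = 441$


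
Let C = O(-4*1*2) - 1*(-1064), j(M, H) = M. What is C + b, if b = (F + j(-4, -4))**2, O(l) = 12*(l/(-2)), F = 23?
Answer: 1473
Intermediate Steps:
O(l) = -6*l (O(l) = 12*(l*(-1/2)) = 12*(-l/2) = -6*l)
C = 1112 (C = -6*(-4*1)*2 - 1*(-1064) = -(-24)*2 + 1064 = -6*(-8) + 1064 = 48 + 1064 = 1112)
b = 361 (b = (23 - 4)**2 = 19**2 = 361)
C + b = 1112 + 361 = 1473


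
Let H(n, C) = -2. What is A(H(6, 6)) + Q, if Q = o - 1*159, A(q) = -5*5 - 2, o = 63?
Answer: -123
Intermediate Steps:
A(q) = -27 (A(q) = -25 - 2 = -27)
Q = -96 (Q = 63 - 1*159 = 63 - 159 = -96)
A(H(6, 6)) + Q = -27 - 96 = -123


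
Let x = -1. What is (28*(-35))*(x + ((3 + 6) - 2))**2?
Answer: -35280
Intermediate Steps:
(28*(-35))*(x + ((3 + 6) - 2))**2 = (28*(-35))*(-1 + ((3 + 6) - 2))**2 = -980*(-1 + (9 - 2))**2 = -980*(-1 + 7)**2 = -980*6**2 = -980*36 = -35280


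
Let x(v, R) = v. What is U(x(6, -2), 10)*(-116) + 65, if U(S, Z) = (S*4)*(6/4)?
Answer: -4111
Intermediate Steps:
U(S, Z) = 6*S (U(S, Z) = (4*S)*(6*(¼)) = (4*S)*(3/2) = 6*S)
U(x(6, -2), 10)*(-116) + 65 = (6*6)*(-116) + 65 = 36*(-116) + 65 = -4176 + 65 = -4111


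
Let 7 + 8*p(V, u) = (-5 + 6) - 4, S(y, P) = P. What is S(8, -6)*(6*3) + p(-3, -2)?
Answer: -437/4 ≈ -109.25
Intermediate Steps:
p(V, u) = -5/4 (p(V, u) = -7/8 + ((-5 + 6) - 4)/8 = -7/8 + (1 - 4)/8 = -7/8 + (⅛)*(-3) = -7/8 - 3/8 = -5/4)
S(8, -6)*(6*3) + p(-3, -2) = -36*3 - 5/4 = -6*18 - 5/4 = -108 - 5/4 = -437/4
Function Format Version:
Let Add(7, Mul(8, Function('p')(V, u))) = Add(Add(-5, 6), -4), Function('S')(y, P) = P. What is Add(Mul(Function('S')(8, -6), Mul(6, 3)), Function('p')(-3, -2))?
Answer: Rational(-437, 4) ≈ -109.25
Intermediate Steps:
Function('p')(V, u) = Rational(-5, 4) (Function('p')(V, u) = Add(Rational(-7, 8), Mul(Rational(1, 8), Add(Add(-5, 6), -4))) = Add(Rational(-7, 8), Mul(Rational(1, 8), Add(1, -4))) = Add(Rational(-7, 8), Mul(Rational(1, 8), -3)) = Add(Rational(-7, 8), Rational(-3, 8)) = Rational(-5, 4))
Add(Mul(Function('S')(8, -6), Mul(6, 3)), Function('p')(-3, -2)) = Add(Mul(-6, Mul(6, 3)), Rational(-5, 4)) = Add(Mul(-6, 18), Rational(-5, 4)) = Add(-108, Rational(-5, 4)) = Rational(-437, 4)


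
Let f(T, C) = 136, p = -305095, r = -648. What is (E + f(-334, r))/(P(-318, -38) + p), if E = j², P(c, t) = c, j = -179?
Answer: -32177/305413 ≈ -0.10536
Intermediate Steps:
E = 32041 (E = (-179)² = 32041)
(E + f(-334, r))/(P(-318, -38) + p) = (32041 + 136)/(-318 - 305095) = 32177/(-305413) = 32177*(-1/305413) = -32177/305413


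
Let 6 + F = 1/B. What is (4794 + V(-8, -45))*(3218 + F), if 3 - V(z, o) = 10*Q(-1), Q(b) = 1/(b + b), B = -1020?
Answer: 7866249839/510 ≈ 1.5424e+7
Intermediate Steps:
Q(b) = 1/(2*b)
V(z, o) = 8 (V(z, o) = 3 - 10*(½)/(-1) = 3 - 10*(½)*(-1) = 3 - 10*(-1)/2 = 3 - 1*(-5) = 3 + 5 = 8)
F = -6121/1020 (F = -6 + 1/(-1020) = -6 - 1/1020 = -6121/1020 ≈ -6.0010)
(4794 + V(-8, -45))*(3218 + F) = (4794 + 8)*(3218 - 6121/1020) = 4802*(3276239/1020) = 7866249839/510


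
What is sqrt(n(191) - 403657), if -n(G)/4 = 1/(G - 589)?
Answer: I*sqrt(15985220459)/199 ≈ 635.34*I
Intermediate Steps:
n(G) = -4/(-589 + G) (n(G) = -4/(G - 589) = -4/(-589 + G))
sqrt(n(191) - 403657) = sqrt(-4/(-589 + 191) - 403657) = sqrt(-4/(-398) - 403657) = sqrt(-4*(-1/398) - 403657) = sqrt(2/199 - 403657) = sqrt(-80327741/199) = I*sqrt(15985220459)/199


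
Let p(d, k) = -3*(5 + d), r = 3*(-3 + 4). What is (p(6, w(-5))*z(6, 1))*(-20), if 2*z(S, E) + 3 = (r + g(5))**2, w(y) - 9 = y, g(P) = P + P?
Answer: 54780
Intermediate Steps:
g(P) = 2*P
r = 3 (r = 3*1 = 3)
w(y) = 9 + y
p(d, k) = -15 - 3*d
z(S, E) = 83 (z(S, E) = -3/2 + (3 + 2*5)**2/2 = -3/2 + (3 + 10)**2/2 = -3/2 + (1/2)*13**2 = -3/2 + (1/2)*169 = -3/2 + 169/2 = 83)
(p(6, w(-5))*z(6, 1))*(-20) = ((-15 - 3*6)*83)*(-20) = ((-15 - 18)*83)*(-20) = -33*83*(-20) = -2739*(-20) = 54780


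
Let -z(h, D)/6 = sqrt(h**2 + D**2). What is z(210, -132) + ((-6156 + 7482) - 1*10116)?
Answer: -8790 - 36*sqrt(1709) ≈ -10278.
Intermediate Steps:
z(h, D) = -6*sqrt(D**2 + h**2) (z(h, D) = -6*sqrt(h**2 + D**2) = -6*sqrt(D**2 + h**2))
z(210, -132) + ((-6156 + 7482) - 1*10116) = -6*sqrt((-132)**2 + 210**2) + ((-6156 + 7482) - 1*10116) = -6*sqrt(17424 + 44100) + (1326 - 10116) = -36*sqrt(1709) - 8790 = -8790 - 36*sqrt(1709)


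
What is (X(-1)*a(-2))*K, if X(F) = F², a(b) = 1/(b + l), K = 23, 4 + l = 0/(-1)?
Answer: -23/6 ≈ -3.8333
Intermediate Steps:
l = -4 (l = -4 + 0/(-1) = -4 + 0*(-1) = -4 + 0 = -4)
a(b) = 1/(-4 + b) (a(b) = 1/(b - 4) = 1/(-4 + b))
(X(-1)*a(-2))*K = ((-1)²/(-4 - 2))*23 = (1/(-6))*23 = (1*(-⅙))*23 = -⅙*23 = -23/6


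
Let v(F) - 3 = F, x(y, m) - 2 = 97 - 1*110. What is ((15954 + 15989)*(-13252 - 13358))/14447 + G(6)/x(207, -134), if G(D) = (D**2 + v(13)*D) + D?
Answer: -9352029216/158917 ≈ -58849.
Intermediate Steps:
x(y, m) = -11 (x(y, m) = 2 + (97 - 1*110) = 2 + (97 - 110) = 2 - 13 = -11)
v(F) = 3 + F
G(D) = D**2 + 17*D (G(D) = (D**2 + (3 + 13)*D) + D = (D**2 + 16*D) + D = D**2 + 17*D)
((15954 + 15989)*(-13252 - 13358))/14447 + G(6)/x(207, -134) = ((15954 + 15989)*(-13252 - 13358))/14447 + (6*(17 + 6))/(-11) = (31943*(-26610))*(1/14447) + (6*23)*(-1/11) = -850003230*1/14447 + 138*(-1/11) = -850003230/14447 - 138/11 = -9352029216/158917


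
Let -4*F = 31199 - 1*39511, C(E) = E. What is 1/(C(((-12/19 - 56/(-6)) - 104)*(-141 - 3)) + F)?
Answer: 19/300218 ≈ 6.3287e-5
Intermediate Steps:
F = 2078 (F = -(31199 - 1*39511)/4 = -(31199 - 39511)/4 = -¼*(-8312) = 2078)
1/(C(((-12/19 - 56/(-6)) - 104)*(-141 - 3)) + F) = 1/(((-12/19 - 56/(-6)) - 104)*(-141 - 3) + 2078) = 1/(((-12*1/19 - 56*(-⅙)) - 104)*(-144) + 2078) = 1/(((-12/19 + 28/3) - 104)*(-144) + 2078) = 1/((496/57 - 104)*(-144) + 2078) = 1/(-5432/57*(-144) + 2078) = 1/(260736/19 + 2078) = 1/(300218/19) = 19/300218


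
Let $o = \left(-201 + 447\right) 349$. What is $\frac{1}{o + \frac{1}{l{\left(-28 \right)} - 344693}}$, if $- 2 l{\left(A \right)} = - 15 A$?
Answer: $\frac{344903}{29611302161} \approx 1.1648 \cdot 10^{-5}$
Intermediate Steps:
$l{\left(A \right)} = \frac{15 A}{2}$ ($l{\left(A \right)} = - \frac{\left(-15\right) A}{2} = \frac{15 A}{2}$)
$o = 85854$ ($o = 246 \cdot 349 = 85854$)
$\frac{1}{o + \frac{1}{l{\left(-28 \right)} - 344693}} = \frac{1}{85854 + \frac{1}{\frac{15}{2} \left(-28\right) - 344693}} = \frac{1}{85854 + \frac{1}{-210 - 344693}} = \frac{1}{85854 + \frac{1}{-344903}} = \frac{1}{85854 - \frac{1}{344903}} = \frac{1}{\frac{29611302161}{344903}} = \frac{344903}{29611302161}$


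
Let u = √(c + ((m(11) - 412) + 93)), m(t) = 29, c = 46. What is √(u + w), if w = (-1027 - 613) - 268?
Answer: √(-1908 + 2*I*√61) ≈ 0.1788 + 43.681*I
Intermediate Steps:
w = -1908 (w = -1640 - 268 = -1908)
u = 2*I*√61 (u = √(46 + ((29 - 412) + 93)) = √(46 + (-383 + 93)) = √(46 - 290) = √(-244) = 2*I*√61 ≈ 15.62*I)
√(u + w) = √(2*I*√61 - 1908) = √(-1908 + 2*I*√61)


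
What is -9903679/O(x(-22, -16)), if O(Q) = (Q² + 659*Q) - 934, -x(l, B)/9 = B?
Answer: -9903679/114698 ≈ -86.346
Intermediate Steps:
x(l, B) = -9*B
O(Q) = -934 + Q² + 659*Q
-9903679/O(x(-22, -16)) = -9903679/(-934 + (-9*(-16))² + 659*(-9*(-16))) = -9903679/(-934 + 144² + 659*144) = -9903679/(-934 + 20736 + 94896) = -9903679/114698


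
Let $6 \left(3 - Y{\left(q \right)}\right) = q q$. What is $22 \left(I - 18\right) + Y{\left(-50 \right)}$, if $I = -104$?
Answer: $- \frac{9293}{3} \approx -3097.7$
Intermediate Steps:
$Y{\left(q \right)} = 3 - \frac{q^{2}}{6}$ ($Y{\left(q \right)} = 3 - \frac{q q}{6} = 3 - \frac{q^{2}}{6}$)
$22 \left(I - 18\right) + Y{\left(-50 \right)} = 22 \left(-104 - 18\right) + \left(3 - \frac{\left(-50\right)^{2}}{6}\right) = 22 \left(-122\right) + \left(3 - \frac{1250}{3}\right) = -2684 + \left(3 - \frac{1250}{3}\right) = -2684 - \frac{1241}{3} = - \frac{9293}{3}$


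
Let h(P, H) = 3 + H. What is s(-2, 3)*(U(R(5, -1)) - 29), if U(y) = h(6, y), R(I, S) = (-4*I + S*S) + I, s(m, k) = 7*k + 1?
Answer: -880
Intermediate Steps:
s(m, k) = 1 + 7*k
R(I, S) = S² - 3*I (R(I, S) = (-4*I + S²) + I = (S² - 4*I) + I = S² - 3*I)
U(y) = 3 + y
s(-2, 3)*(U(R(5, -1)) - 29) = (1 + 7*3)*((3 + ((-1)² - 3*5)) - 29) = (1 + 21)*((3 + (1 - 15)) - 29) = 22*((3 - 14) - 29) = 22*(-11 - 29) = 22*(-40) = -880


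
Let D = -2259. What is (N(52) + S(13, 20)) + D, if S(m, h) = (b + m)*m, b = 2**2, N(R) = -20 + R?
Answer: -2006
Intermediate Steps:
b = 4
S(m, h) = m*(4 + m) (S(m, h) = (4 + m)*m = m*(4 + m))
(N(52) + S(13, 20)) + D = ((-20 + 52) + 13*(4 + 13)) - 2259 = (32 + 13*17) - 2259 = (32 + 221) - 2259 = 253 - 2259 = -2006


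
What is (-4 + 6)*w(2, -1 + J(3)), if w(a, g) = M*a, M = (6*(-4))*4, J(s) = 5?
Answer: -384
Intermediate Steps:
M = -96 (M = -24*4 = -96)
w(a, g) = -96*a
(-4 + 6)*w(2, -1 + J(3)) = (-4 + 6)*(-96*2) = 2*(-192) = -384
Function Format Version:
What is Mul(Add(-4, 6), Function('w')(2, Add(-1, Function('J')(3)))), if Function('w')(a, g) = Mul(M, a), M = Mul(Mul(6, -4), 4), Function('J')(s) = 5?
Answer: -384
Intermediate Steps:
M = -96 (M = Mul(-24, 4) = -96)
Function('w')(a, g) = Mul(-96, a)
Mul(Add(-4, 6), Function('w')(2, Add(-1, Function('J')(3)))) = Mul(Add(-4, 6), Mul(-96, 2)) = Mul(2, -192) = -384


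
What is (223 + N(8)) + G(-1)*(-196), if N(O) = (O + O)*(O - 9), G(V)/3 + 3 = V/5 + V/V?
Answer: 7503/5 ≈ 1500.6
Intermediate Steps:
G(V) = -6 + 3*V/5 (G(V) = -9 + 3*(V/5 + V/V) = -9 + 3*(V*(1/5) + 1) = -9 + 3*(V/5 + 1) = -9 + 3*(1 + V/5) = -9 + (3 + 3*V/5) = -6 + 3*V/5)
N(O) = 2*O*(-9 + O) (N(O) = (2*O)*(-9 + O) = 2*O*(-9 + O))
(223 + N(8)) + G(-1)*(-196) = (223 + 2*8*(-9 + 8)) + (-6 + (3/5)*(-1))*(-196) = (223 + 2*8*(-1)) + (-6 - 3/5)*(-196) = (223 - 16) - 33/5*(-196) = 207 + 6468/5 = 7503/5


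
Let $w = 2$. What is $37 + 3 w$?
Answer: $43$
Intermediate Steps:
$37 + 3 w = 37 + 3 \cdot 2 = 37 + 6 = 43$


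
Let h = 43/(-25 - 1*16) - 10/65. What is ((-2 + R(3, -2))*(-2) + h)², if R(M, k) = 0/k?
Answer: 2223081/284089 ≈ 7.8253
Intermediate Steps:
R(M, k) = 0
h = -641/533 (h = 43/(-25 - 16) - 10*1/65 = 43/(-41) - 2/13 = 43*(-1/41) - 2/13 = -43/41 - 2/13 = -641/533 ≈ -1.2026)
((-2 + R(3, -2))*(-2) + h)² = ((-2 + 0)*(-2) - 641/533)² = (-2*(-2) - 641/533)² = (4 - 641/533)² = (1491/533)² = 2223081/284089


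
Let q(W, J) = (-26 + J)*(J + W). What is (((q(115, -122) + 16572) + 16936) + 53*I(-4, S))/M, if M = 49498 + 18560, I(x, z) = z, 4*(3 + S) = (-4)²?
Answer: 34597/68058 ≈ 0.50835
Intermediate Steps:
S = 1 (S = -3 + (¼)*(-4)² = -3 + (¼)*16 = -3 + 4 = 1)
M = 68058
(((q(115, -122) + 16572) + 16936) + 53*I(-4, S))/M = (((((-122)² - 26*(-122) - 26*115 - 122*115) + 16572) + 16936) + 53*1)/68058 = ((((14884 + 3172 - 2990 - 14030) + 16572) + 16936) + 53)*(1/68058) = (((1036 + 16572) + 16936) + 53)*(1/68058) = ((17608 + 16936) + 53)*(1/68058) = (34544 + 53)*(1/68058) = 34597*(1/68058) = 34597/68058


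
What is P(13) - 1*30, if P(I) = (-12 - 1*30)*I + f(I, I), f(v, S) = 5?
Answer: -571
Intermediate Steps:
P(I) = 5 - 42*I (P(I) = (-12 - 1*30)*I + 5 = (-12 - 30)*I + 5 = -42*I + 5 = 5 - 42*I)
P(13) - 1*30 = (5 - 42*13) - 1*30 = (5 - 546) - 30 = -541 - 30 = -571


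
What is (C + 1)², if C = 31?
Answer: 1024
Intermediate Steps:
(C + 1)² = (31 + 1)² = 32² = 1024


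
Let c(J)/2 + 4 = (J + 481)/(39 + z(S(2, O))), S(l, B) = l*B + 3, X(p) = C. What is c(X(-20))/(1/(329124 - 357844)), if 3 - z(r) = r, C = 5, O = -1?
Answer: -18495680/41 ≈ -4.5111e+5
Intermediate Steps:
X(p) = 5
S(l, B) = 3 + B*l (S(l, B) = B*l + 3 = 3 + B*l)
z(r) = 3 - r
c(J) = 634/41 + 2*J/41 (c(J) = -8 + 2*((J + 481)/(39 + (3 - (3 - 1*2)))) = -8 + 2*((481 + J)/(39 + (3 - (3 - 2)))) = -8 + 2*((481 + J)/(39 + (3 - 1*1))) = -8 + 2*((481 + J)/(39 + (3 - 1))) = -8 + 2*((481 + J)/(39 + 2)) = -8 + 2*((481 + J)/41) = -8 + 2*((481 + J)*(1/41)) = -8 + 2*(481/41 + J/41) = -8 + (962/41 + 2*J/41) = 634/41 + 2*J/41)
c(X(-20))/(1/(329124 - 357844)) = (634/41 + (2/41)*5)/(1/(329124 - 357844)) = (634/41 + 10/41)/(1/(-28720)) = 644/(41*(-1/28720)) = (644/41)*(-28720) = -18495680/41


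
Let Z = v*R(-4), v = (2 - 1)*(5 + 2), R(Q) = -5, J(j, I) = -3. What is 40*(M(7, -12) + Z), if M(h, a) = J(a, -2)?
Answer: -1520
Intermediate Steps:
M(h, a) = -3
v = 7 (v = 1*7 = 7)
Z = -35 (Z = 7*(-5) = -35)
40*(M(7, -12) + Z) = 40*(-3 - 35) = 40*(-38) = -1520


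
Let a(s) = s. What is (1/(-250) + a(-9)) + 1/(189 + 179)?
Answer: -414059/46000 ≈ -9.0013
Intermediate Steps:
(1/(-250) + a(-9)) + 1/(189 + 179) = (1/(-250) - 9) + 1/(189 + 179) = (-1/250 - 9) + 1/368 = -2251/250 + 1/368 = -414059/46000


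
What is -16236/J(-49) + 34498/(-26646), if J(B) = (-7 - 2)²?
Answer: -8063311/39969 ≈ -201.74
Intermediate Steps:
J(B) = 81 (J(B) = (-9)² = 81)
-16236/J(-49) + 34498/(-26646) = -16236/81 + 34498/(-26646) = -16236*1/81 + 34498*(-1/26646) = -1804/9 - 17249/13323 = -8063311/39969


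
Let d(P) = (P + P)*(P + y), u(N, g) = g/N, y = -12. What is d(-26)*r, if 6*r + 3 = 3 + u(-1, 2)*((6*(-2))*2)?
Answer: 15808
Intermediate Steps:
r = 8 (r = -½ + (3 + (2/(-1))*((6*(-2))*2))/6 = -½ + (3 + (2*(-1))*(-12*2))/6 = -½ + (3 - 2*(-24))/6 = -½ + (3 + 48)/6 = -½ + (⅙)*51 = -½ + 17/2 = 8)
d(P) = 2*P*(-12 + P) (d(P) = (P + P)*(P - 12) = (2*P)*(-12 + P) = 2*P*(-12 + P))
d(-26)*r = (2*(-26)*(-12 - 26))*8 = (2*(-26)*(-38))*8 = 1976*8 = 15808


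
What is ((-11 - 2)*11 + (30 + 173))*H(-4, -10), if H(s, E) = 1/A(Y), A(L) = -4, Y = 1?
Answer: -15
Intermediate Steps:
H(s, E) = -¼ (H(s, E) = 1/(-4) = -¼)
((-11 - 2)*11 + (30 + 173))*H(-4, -10) = ((-11 - 2)*11 + (30 + 173))*(-¼) = (-13*11 + 203)*(-¼) = (-143 + 203)*(-¼) = 60*(-¼) = -15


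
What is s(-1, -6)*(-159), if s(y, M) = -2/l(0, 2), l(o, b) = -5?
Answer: -318/5 ≈ -63.600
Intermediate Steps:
s(y, M) = ⅖ (s(y, M) = -2/(-5) = -2*(-⅕) = ⅖)
s(-1, -6)*(-159) = (⅖)*(-159) = -318/5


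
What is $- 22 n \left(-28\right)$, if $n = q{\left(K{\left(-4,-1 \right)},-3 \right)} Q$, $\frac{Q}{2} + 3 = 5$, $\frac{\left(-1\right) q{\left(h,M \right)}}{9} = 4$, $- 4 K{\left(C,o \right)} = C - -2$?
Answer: $-88704$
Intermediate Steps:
$K{\left(C,o \right)} = - \frac{1}{2} - \frac{C}{4}$ ($K{\left(C,o \right)} = - \frac{C - -2}{4} = - \frac{C + 2}{4} = - \frac{2 + C}{4} = - \frac{1}{2} - \frac{C}{4}$)
$q{\left(h,M \right)} = -36$ ($q{\left(h,M \right)} = \left(-9\right) 4 = -36$)
$Q = 4$ ($Q = -6 + 2 \cdot 5 = -6 + 10 = 4$)
$n = -144$ ($n = \left(-36\right) 4 = -144$)
$- 22 n \left(-28\right) = \left(-22\right) \left(-144\right) \left(-28\right) = 3168 \left(-28\right) = -88704$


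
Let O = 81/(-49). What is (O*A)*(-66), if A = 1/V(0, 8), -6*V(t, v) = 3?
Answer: -10692/49 ≈ -218.20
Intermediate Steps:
O = -81/49 (O = 81*(-1/49) = -81/49 ≈ -1.6531)
V(t, v) = -½ (V(t, v) = -⅙*3 = -½)
A = -2 (A = 1/(-½) = -2)
(O*A)*(-66) = -81/49*(-2)*(-66) = (162/49)*(-66) = -10692/49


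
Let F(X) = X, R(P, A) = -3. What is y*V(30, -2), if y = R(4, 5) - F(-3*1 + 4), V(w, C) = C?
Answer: 8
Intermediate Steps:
y = -4 (y = -3 - (-3*1 + 4) = -3 - (-3 + 4) = -3 - 1*1 = -3 - 1 = -4)
y*V(30, -2) = -4*(-2) = 8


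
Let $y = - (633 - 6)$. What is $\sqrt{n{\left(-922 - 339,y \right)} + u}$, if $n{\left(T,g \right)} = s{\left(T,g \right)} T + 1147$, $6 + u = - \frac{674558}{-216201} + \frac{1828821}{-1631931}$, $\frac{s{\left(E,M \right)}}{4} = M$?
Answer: $\frac{4 \sqrt{2734991866838469010533644499}}{117608371377} \approx 1778.7$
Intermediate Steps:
$y = -627$ ($y = - (633 - 6) = \left(-1\right) 627 = -627$)
$s{\left(E,M \right)} = 4 M$
$u = - \frac{470503834103}{117608371377}$ ($u = -6 + \left(- \frac{674558}{-216201} + \frac{1828821}{-1631931}\right) = -6 + \left(\left(-674558\right) \left(- \frac{1}{216201}\right) + 1828821 \left(- \frac{1}{1631931}\right)\right) = -6 + \left(\frac{674558}{216201} - \frac{609607}{543977}\right) = -6 + \frac{235146394159}{117608371377} = - \frac{470503834103}{117608371377} \approx -4.0006$)
$n{\left(T,g \right)} = 1147 + 4 T g$ ($n{\left(T,g \right)} = 4 g T + 1147 = 4 T g + 1147 = 1147 + 4 T g$)
$\sqrt{n{\left(-922 - 339,y \right)} + u} = \sqrt{\left(1147 + 4 \left(-922 - 339\right) \left(-627\right)\right) - \frac{470503834103}{117608371377}} = \sqrt{\left(1147 + 4 \left(-1261\right) \left(-627\right)\right) - \frac{470503834103}{117608371377}} = \sqrt{\left(1147 + 3162588\right) - \frac{470503834103}{117608371377}} = \sqrt{3163735 - \frac{470503834103}{117608371377}} = \sqrt{\frac{372081250314578992}{117608371377}} = \frac{4 \sqrt{2734991866838469010533644499}}{117608371377}$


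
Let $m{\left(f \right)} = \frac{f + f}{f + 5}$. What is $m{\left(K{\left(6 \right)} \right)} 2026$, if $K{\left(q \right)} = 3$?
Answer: $\frac{3039}{2} \approx 1519.5$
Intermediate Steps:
$m{\left(f \right)} = \frac{2 f}{5 + f}$
$m{\left(K{\left(6 \right)} \right)} 2026 = 2 \cdot 3 \frac{1}{5 + 3} \cdot 2026 = 2 \cdot 3 \cdot \frac{1}{8} \cdot 2026 = \frac{3}{4} \cdot 2026 = \frac{3039}{2}$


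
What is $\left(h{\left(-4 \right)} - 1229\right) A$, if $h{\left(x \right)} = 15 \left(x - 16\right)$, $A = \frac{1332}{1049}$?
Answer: $- \frac{2036628}{1049} \approx -1941.5$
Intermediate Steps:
$A = \frac{1332}{1049}$ ($A = 1332 \cdot \frac{1}{1049} = \frac{1332}{1049} \approx 1.2698$)
$h{\left(x \right)} = -240 + 15 x$ ($h{\left(x \right)} = 15 \left(-16 + x\right) = -240 + 15 x$)
$\left(h{\left(-4 \right)} - 1229\right) A = \left(\left(-240 + 15 \left(-4\right)\right) - 1229\right) \frac{1332}{1049} = \left(\left(-240 - 60\right) - 1229\right) \frac{1332}{1049} = \left(-300 - 1229\right) \frac{1332}{1049} = \left(-1529\right) \frac{1332}{1049} = - \frac{2036628}{1049}$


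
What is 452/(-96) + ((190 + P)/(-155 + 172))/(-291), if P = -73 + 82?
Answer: -62643/13192 ≈ -4.7486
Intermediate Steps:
P = 9
452/(-96) + ((190 + P)/(-155 + 172))/(-291) = 452/(-96) + ((190 + 9)/(-155 + 172))/(-291) = 452*(-1/96) + (199/17)*(-1/291) = -113/24 + (199*(1/17))*(-1/291) = -113/24 + (199/17)*(-1/291) = -113/24 - 199/4947 = -62643/13192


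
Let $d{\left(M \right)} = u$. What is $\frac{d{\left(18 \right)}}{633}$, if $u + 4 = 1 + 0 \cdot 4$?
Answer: $- \frac{1}{211} \approx -0.0047393$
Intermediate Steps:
$u = -3$ ($u = -4 + \left(1 + 0 \cdot 4\right) = -4 + \left(1 + 0\right) = -4 + 1 = -3$)
$d{\left(M \right)} = -3$
$\frac{d{\left(18 \right)}}{633} = - \frac{3}{633} = \left(-3\right) \frac{1}{633} = - \frac{1}{211}$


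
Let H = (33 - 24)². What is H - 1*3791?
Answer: -3710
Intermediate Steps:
H = 81 (H = 9² = 81)
H - 1*3791 = 81 - 1*3791 = 81 - 3791 = -3710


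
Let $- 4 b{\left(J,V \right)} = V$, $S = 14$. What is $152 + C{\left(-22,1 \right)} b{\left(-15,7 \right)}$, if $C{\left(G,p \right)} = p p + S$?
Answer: $\frac{503}{4} \approx 125.75$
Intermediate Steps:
$C{\left(G,p \right)} = 14 + p^{2}$ ($C{\left(G,p \right)} = p p + 14 = p^{2} + 14 = 14 + p^{2}$)
$b{\left(J,V \right)} = - \frac{V}{4}$
$152 + C{\left(-22,1 \right)} b{\left(-15,7 \right)} = 152 + \left(14 + 1^{2}\right) \left(\left(- \frac{1}{4}\right) 7\right) = 152 + \left(14 + 1\right) \left(- \frac{7}{4}\right) = 152 + 15 \left(- \frac{7}{4}\right) = 152 - \frac{105}{4} = \frac{503}{4}$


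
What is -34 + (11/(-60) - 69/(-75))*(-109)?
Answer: -34289/300 ≈ -114.30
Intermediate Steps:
-34 + (11/(-60) - 69/(-75))*(-109) = -34 + (11*(-1/60) - 69*(-1/75))*(-109) = -34 + (-11/60 + 23/25)*(-109) = -34 + (221/300)*(-109) = -34 - 24089/300 = -34289/300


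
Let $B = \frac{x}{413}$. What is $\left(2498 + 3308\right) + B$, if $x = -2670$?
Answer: $\frac{2395208}{413} \approx 5799.5$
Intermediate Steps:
$B = - \frac{2670}{413} \approx -6.4649$
$\left(2498 + 3308\right) + B = \left(2498 + 3308\right) - \frac{2670}{413} = 5806 - \frac{2670}{413} = \frac{2395208}{413}$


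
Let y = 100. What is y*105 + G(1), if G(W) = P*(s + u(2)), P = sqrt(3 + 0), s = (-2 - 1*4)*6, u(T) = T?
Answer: 10500 - 34*sqrt(3) ≈ 10441.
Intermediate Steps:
s = -36 (s = (-2 - 4)*6 = -6*6 = -36)
P = sqrt(3) ≈ 1.7320
G(W) = -34*sqrt(3) (G(W) = sqrt(3)*(-36 + 2) = sqrt(3)*(-34) = -34*sqrt(3))
y*105 + G(1) = 100*105 - 34*sqrt(3) = 10500 - 34*sqrt(3)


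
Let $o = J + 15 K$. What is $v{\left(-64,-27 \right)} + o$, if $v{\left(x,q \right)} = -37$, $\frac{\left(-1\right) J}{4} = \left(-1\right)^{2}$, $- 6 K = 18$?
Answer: $-86$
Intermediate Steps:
$K = -3$ ($K = \left(- \frac{1}{6}\right) 18 = -3$)
$J = -4$ ($J = - 4 \left(-1\right)^{2} = \left(-4\right) 1 = -4$)
$o = -49$ ($o = -4 + 15 \left(-3\right) = -4 - 45 = -49$)
$v{\left(-64,-27 \right)} + o = -37 - 49 = -86$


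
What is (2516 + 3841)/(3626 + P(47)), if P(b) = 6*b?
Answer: 6357/3908 ≈ 1.6267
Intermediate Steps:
(2516 + 3841)/(3626 + P(47)) = (2516 + 3841)/(3626 + 6*47) = 6357/(3626 + 282) = 6357/3908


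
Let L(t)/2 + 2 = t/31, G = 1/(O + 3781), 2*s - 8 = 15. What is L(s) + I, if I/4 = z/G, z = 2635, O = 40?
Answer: 1248473439/31 ≈ 4.0273e+7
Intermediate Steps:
s = 23/2 (s = 4 + (½)*15 = 4 + 15/2 = 23/2 ≈ 11.500)
G = 1/3821 (G = 1/(40 + 3781) = 1/3821 ≈ 0.00026171)
L(t) = -4 + 2*t/31 (L(t) = -4 + 2*(t/31) = -4 + 2*t/31)
I = 40273340 (I = 4*(2635/(1/3821)) = 4*(2635*3821) = 4*10068335 = 40273340)
L(s) + I = (-4 + (2/31)*(23/2)) + 40273340 = (-4 + 23/31) + 40273340 = -101/31 + 40273340 = 1248473439/31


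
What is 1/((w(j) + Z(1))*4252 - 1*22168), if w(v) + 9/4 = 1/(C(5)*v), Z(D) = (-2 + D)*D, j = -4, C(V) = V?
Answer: -5/180998 ≈ -2.7625e-5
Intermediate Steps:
Z(D) = D*(-2 + D)
w(v) = -9/4 + 1/(5*v)
1/((w(j) + Z(1))*4252 - 1*22168) = 1/(((1/20)*(4 - 45*(-4))/(-4) + 1*(-2 + 1))*4252 - 1*22168) = 1/(((1/20)*(-¼)*(4 + 180) + 1*(-1))*4252 - 22168) = 1/(((1/20)*(-¼)*184 - 1)*4252 - 22168) = 1/((-23/10 - 1)*4252 - 22168) = 1/(-33/10*4252 - 22168) = 1/(-70158/5 - 22168) = 1/(-180998/5) = -5/180998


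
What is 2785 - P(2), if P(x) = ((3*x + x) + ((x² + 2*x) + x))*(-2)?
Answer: 2821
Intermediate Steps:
P(x) = -14*x - 2*x² (P(x) = (4*x + (x² + 3*x))*(-2) = (x² + 7*x)*(-2) = -14*x - 2*x²)
2785 - P(2) = 2785 - (-2)*2*(7 + 2) = 2785 - (-2)*2*9 = 2785 - 1*(-36) = 2785 + 36 = 2821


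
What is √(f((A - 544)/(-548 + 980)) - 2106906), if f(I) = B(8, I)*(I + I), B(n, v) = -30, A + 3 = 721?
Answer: I*√75849486/6 ≈ 1451.5*I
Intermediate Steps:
A = 718 (A = -3 + 721 = 718)
f(I) = -60*I (f(I) = -30*(I + I) = -60*I)
√(f((A - 544)/(-548 + 980)) - 2106906) = √(-60*(718 - 544)/(-548 + 980) - 2106906) = √(-10440/432 - 2106906) = √(-60*29/72 - 2106906) = √(-145/6 - 2106906) = √(-12641581/6) = I*√75849486/6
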